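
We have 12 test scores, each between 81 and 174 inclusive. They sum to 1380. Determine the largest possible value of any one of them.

174

To make one score as large as possible, make the other 11 as small as possible.
The other 11 contribute at least 11 × 81 = 891, leaving at most 1380 − 891 = 489.
But each score is capped at 174, so the maximum is 174.
Achievable: one at 174 and the other 11 totalling 1206, which fits since 11 × 81 ≤ 1206 ≤ 11 × 174.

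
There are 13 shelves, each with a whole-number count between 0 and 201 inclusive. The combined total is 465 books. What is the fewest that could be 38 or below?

If only k of them are at most 38, the other 13 − k are at least 39, so the total is at least (13 − k)·39 + k·0.
This is ≤ 465, so (13 − k)·39 + 0k ≤ 465, which gives k ≥ 2.
Exactly 2 works: 2 values at 0 and 11 at 39 total 429; raise one of the low values by 36 (still ≤ 38) to hit 465.

2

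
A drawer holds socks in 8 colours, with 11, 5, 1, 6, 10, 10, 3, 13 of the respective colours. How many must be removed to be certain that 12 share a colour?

58

In the worst case you take as many as possible of each colour without reaching 12: 11 + 5 + 1 + 6 + 10 + 10 + 3 + 11 = 57.
The next one must give 12 of some colour, so 57 + 1 = 58.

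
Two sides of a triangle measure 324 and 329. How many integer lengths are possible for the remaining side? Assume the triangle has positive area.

The triangle inequality gives |324 − 329| < c < 324 + 329, i.e. 5 < c < 653.
So c can be any integer from 6 to 652: 647 values.

647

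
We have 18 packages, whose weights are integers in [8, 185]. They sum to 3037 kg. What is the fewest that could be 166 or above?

Each value short of 166 is at most 165, costing at least 185 − 165 = 20 against the maximum total of 3330.
We can afford to lose at most 3330 − 3037 = 293, so at most ⌊293/20⌋ = 14 fall short, and at least 4 are ≥ 166.
Exactly 4 works: 4 values at 185 and 14 at 165 total 3050; lower one of the high values by 13 (still ≥ 166) to hit 3037.

4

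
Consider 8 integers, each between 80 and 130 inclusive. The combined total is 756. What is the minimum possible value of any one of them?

80

Minimizing one value means maximizing the remaining 7.
The other 7 can take up 7 × 130 = 910 ≥ 756 − 80, so one integer can sit at its floor of 80.
Achievable: one at 80 and the other 7 totalling 676, which fits since 7 × 80 ≤ 676 ≤ 7 × 130.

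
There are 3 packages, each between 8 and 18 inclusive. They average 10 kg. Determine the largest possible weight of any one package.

Maximizing one value means minimizing the remaining 2.
The total is 3 × 10 = 30.
The other 2 contribute at least 2 × 8 = 16, leaving at most 30 − 16 = 14.
Since 14 ≤ 18, this is achievable: one at 14 and 2 at 8.

14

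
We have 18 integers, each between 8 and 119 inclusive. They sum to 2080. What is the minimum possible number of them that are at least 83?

Each value short of 83 is at most 82, costing at least 119 − 82 = 37 against the maximum total of 2142.
We can afford to lose at most 2142 − 2080 = 62, so at most ⌊62/37⌋ = 1 fall short, and at least 17 are ≥ 83.
Exactly 17 works: 17 values at 119 and 1 at 82 total 2105; lower one of the high values by 25 (still ≥ 83) to hit 2080.

17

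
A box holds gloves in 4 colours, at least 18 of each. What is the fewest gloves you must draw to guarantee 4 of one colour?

13

In the worst case you draw 3 of each of the 4 colours: 4 × 3 = 12.
One more forces 4 of some colour, so 12 + 1 = 13.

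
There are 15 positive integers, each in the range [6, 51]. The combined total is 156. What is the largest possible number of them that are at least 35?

2

If k of the values are ≥ 35, the total is ≥ 35k + 6(15 − k).
Setting 35k + 6(15 − k) ≤ 156 gives 29k ≤ 66, so k ≤ 2.
k = 2 is achieved by 2 values at 35 and 13 at 6, total 148; add 8 to one value (staying below 35) to reach 156.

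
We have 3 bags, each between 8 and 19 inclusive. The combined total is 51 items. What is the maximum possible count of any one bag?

To make one bag as large as possible, make the other 2 as small as possible.
The other 2 contribute at least 2 × 8 = 16, leaving at most 51 − 16 = 35.
But each bag is capped at 19, so the maximum is 19.
Achievable: one at 19 and the other 2 totalling 32, which fits since 2 × 8 ≤ 32 ≤ 2 × 19.

19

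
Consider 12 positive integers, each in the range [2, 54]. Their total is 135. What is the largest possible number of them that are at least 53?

If k of the values are ≥ 53, the total is ≥ 53k + 2(12 − k).
Setting 53k + 2(12 − k) ≤ 135 gives 51k ≤ 111, so k ≤ 2.
k = 2 is achieved by 2 values at 53 and 10 at 2, total 126; add 9 to one value (staying below 53) to reach 135.

2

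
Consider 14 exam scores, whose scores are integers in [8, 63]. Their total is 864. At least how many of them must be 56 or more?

12

If only k of them are at least 56, the other 14 − k are at most 55, so the total is at most k·63 + (14 − k)·55.
This must reach 864, so k·63 + (14 − k)·55 ≥ 864, giving k ≥ 12.
Exactly 12 works: 12 values at 63 and 2 at 55 total 866; lower one of the high values by 2 (still ≥ 56) to hit 864.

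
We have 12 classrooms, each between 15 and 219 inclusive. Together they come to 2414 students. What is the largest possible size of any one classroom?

219

Maximizing one value means minimizing the remaining 11.
The other 11 contribute at least 11 × 15 = 165, leaving at most 2414 − 165 = 2249.
But each classroom is capped at 219, so the maximum is 219.
Achievable: one at 219 and the other 11 totalling 2195, which fits since 11 × 15 ≤ 2195 ≤ 11 × 219.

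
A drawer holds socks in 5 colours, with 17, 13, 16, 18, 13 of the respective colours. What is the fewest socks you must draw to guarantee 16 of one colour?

In the worst case you take as many as possible of each colour without reaching 16: 15 + 13 + 15 + 15 + 13 = 71.
The next one must give 16 of some colour, so 71 + 1 = 72.

72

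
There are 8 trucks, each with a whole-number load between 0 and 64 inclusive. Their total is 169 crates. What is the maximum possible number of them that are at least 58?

If k of the values are ≥ 58, the total is ≥ 58k + 0(8 − k).
Setting 58k + 0(8 − k) ≤ 169 gives 58k ≤ 169, so k ≤ 2.
k = 2 is achieved by 2 values at 58 and 6 at 0, total 116; add 53 to one value (staying below 58) to reach 169.

2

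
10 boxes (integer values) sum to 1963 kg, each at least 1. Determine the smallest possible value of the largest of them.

197

Some value must be at least ⌈1963/10⌉ = 197, since 10 × 196 = 1960 < 1963.
Achievable: 3 of them at 197 and 7 at 196 total 1963.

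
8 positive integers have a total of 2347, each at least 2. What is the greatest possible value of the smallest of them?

293

If every one of the 8 were at least 294, the total would be at least 8 × 294 = 2352 > 2347.
Taking 5 copies of 293 and 3 copies of 294 gives exactly 2347, so 293 is attained.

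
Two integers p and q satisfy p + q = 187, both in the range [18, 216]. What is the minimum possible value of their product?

3042

pq = p(187 − p) is concave in p, so over [18, 169] it is minimized at an endpoint.
At the endpoint p = 18, q = 187 − 18 = 169, so pq = 18 × 169 = 3042.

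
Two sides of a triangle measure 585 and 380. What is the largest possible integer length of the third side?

964

The third side must be less than 585 + 380 = 965.
The largest integer below 965 is 964.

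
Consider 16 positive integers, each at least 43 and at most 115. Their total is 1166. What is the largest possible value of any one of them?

115

Maximizing one value means minimizing the remaining 15.
The other 15 contribute at least 15 × 43 = 645, leaving at most 1166 − 645 = 521.
But each integer is capped at 115, so the maximum is 115.
Achievable: one at 115 and the other 15 totalling 1051, which fits since 15 × 43 ≤ 1051 ≤ 15 × 115.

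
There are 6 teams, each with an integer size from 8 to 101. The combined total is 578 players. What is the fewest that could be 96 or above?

2

Suppose at most 6 − j of them reach 96; then j values are ≤ 95 and the rest ≤ 101.
The total is then ≤ 95·j + 101·(6 − j) = 606 − 6j. For this to be ≥ 578 we need j ≤ 4, so at least 6 − 4 = 2 must reach 96.
Exactly 2 works: 2 values at 101 and 4 at 95 total 582; lower one of the high values by 4 (still ≥ 96) to hit 578.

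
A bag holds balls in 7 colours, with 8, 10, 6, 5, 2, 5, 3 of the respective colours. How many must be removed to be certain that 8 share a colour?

In the worst case you take as many as possible of each colour without reaching 8: 7 + 7 + 6 + 5 + 2 + 5 + 3 = 35.
The next one must give 8 of some colour, so 35 + 1 = 36.

36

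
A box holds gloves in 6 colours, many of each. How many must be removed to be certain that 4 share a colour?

You could draw 3 of every colour without reaching 4 of any — 18 in all.
One more forces 4 of some colour, so 18 + 1 = 19.

19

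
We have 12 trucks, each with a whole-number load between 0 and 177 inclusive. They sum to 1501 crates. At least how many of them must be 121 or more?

Each value short of 121 is at most 120, costing at least 177 − 120 = 57 against the maximum total of 2124.
We can afford to lose at most 2124 − 1501 = 623, so at most ⌊623/57⌋ = 10 fall short, and at least 2 are ≥ 121.
Exactly 2 works: 2 values at 177 and 10 at 120 total 1554; lower one of the high values by 53 (still ≥ 121) to hit 1501.

2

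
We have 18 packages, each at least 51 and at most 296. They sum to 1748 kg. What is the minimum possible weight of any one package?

Minimizing one value means maximizing the remaining 17.
The other 17 can take up 17 × 296 = 5032 ≥ 1748 − 51, so one package can sit at its floor of 51.
Achievable: one at 51 and the other 17 totalling 1697, which fits since 17 × 51 ≤ 1697 ≤ 17 × 296.

51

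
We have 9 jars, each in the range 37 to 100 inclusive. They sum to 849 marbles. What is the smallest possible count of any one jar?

To make one jar as small as possible, make the other 8 as large as possible.
The other 8 contribute at most 8 × 100 = 800, leaving at least 849 − 800 = 49.
Since 49 ≥ 37, this is achievable: one at 49 and 8 at 100.

49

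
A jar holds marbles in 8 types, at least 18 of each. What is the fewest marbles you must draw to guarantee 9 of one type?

65

You could draw 8 of every type without reaching 9 of any — 64 in all.
One more forces 9 of some type, so 64 + 1 = 65.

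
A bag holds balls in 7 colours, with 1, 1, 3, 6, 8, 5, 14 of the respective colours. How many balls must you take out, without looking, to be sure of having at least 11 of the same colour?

In the worst case you take as many as possible of each colour without reaching 11: 1 + 1 + 3 + 6 + 8 + 5 + 10 = 34.
The next one must give 11 of some colour, so 34 + 1 = 35.

35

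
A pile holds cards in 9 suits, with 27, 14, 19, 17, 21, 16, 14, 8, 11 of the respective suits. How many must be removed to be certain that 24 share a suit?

In the worst case you take as many as possible of each suit without reaching 24: 23 + 14 + 19 + 17 + 21 + 16 + 14 + 8 + 11 = 143.
The next one must give 24 of some suit, so 143 + 1 = 144.

144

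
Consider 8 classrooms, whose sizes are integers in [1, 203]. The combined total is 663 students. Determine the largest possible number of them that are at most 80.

7

Suppose k of them are at most 80. Those contribute at most 80 each and the rest at most 203 each.
So the total is at most 80k + 203(8 − k) = 1624 − 123k. This must still be ≥ 663, so k ≤ 7.
k = 7 is achieved by 7 values at 80 and 1 at 203, total 763; lower one of the 203's by 100 (still > 80) to reach 663.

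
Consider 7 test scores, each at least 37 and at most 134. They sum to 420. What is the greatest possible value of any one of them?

134

Maximizing one value means minimizing the remaining 6.
The other 6 contribute at least 6 × 37 = 222, leaving at most 420 − 222 = 198.
But each score is capped at 134, so the maximum is 134.
Achievable: one at 134 and the other 6 totalling 286, which fits since 6 × 37 ≤ 286 ≤ 6 × 134.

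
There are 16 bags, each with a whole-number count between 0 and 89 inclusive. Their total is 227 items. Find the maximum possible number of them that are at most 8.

14

Each value at 8 or below falls at least 89 − 8 = 81 short of the ceiling 89.
The ceiling total is 16 × 89 = 1424, and we need 227, so at most ⌊(1424 − 227)/81⌋ = 14 can be that low.
k = 14 is achieved by 14 values at 8 and 2 at 89, total 290; lower one of the 89's by 63 (still > 8) to reach 227.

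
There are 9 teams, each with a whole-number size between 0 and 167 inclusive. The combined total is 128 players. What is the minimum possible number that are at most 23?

If only k of them are at most 23, the other 9 − k are at least 24, so the total is at least (9 − k)·24 + k·0.
This is ≤ 128, so (9 − k)·24 + 0k ≤ 128, which gives k ≥ 4.
Exactly 4 works: 4 values at 0 and 5 at 24 total 120; raise one of the low values by 8 (still ≤ 23) to hit 128.

4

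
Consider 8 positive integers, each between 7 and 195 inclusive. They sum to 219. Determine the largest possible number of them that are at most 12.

Suppose k of them are at most 12. Those contribute at most 12 each and the rest at most 195 each.
So the total is at most 12k + 195(8 − k) = 1560 − 183k. This must still be ≥ 219, so k ≤ 7.
k = 7 is achieved by 7 values at 12 and 1 at 195, total 279; lower one of the 195's by 60 (still > 12) to reach 219.

7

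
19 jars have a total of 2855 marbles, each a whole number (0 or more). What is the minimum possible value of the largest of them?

Some value must be at least ⌈2855/19⌉ = 151, since 19 × 150 = 2850 < 2855.
Equality holds with 5 values of 151 and 14 values of 150.

151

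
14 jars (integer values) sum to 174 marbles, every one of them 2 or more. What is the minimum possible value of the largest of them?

The average is 174/14 > 12, so not all 14 can be 12 or less; the largest is ≥ 13.
Achievable: 6 of them at 13 and 8 at 12 total 174.

13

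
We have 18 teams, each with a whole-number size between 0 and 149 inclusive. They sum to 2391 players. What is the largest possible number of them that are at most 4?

2

Suppose k of them are at most 4. Those contribute at most 4 each and the rest at most 149 each.
So the total is at most 4k + 149(18 − k) = 2682 − 145k. This must still be ≥ 2391, so k ≤ 2.
k = 2 is achieved by 2 values at 4 and 16 at 149, total 2392; lower one of the 149's by 1 (still > 4) to reach 2391.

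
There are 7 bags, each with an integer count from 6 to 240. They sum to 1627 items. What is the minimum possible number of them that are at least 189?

6

If only k of them are at least 189, the other 7 − k are at most 188, so the total is at most k·240 + (7 − k)·188.
This must reach 1627, so k·240 + (7 − k)·188 ≥ 1627, giving k ≥ 6.
Exactly 6 works: 6 values at 240 and 1 at 188 total 1628; lower one of the high values by 1 (still ≥ 189) to hit 1627.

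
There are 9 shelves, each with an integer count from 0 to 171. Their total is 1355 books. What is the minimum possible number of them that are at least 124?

6

If only k of them are at least 124, the other 9 − k are at most 123, so the total is at most k·171 + (9 − k)·123.
This must reach 1355, so k·171 + (9 − k)·123 ≥ 1355, giving k ≥ 6.
Exactly 6 works: 6 values at 171 and 3 at 123 total 1395; lower one of the high values by 40 (still ≥ 124) to hit 1355.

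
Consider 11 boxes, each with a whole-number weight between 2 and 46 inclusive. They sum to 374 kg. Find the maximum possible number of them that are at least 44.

With k values at 44 or above and the rest at least 2, the sum is at least 22 + 42k.
Since the sum is 374, we need 42k ≤ 352, i.e. k ≤ 8.
k = 8 is achieved by 8 values at 44 and 3 at 2, total 358; add 16 to one value (staying below 44) to reach 374.

8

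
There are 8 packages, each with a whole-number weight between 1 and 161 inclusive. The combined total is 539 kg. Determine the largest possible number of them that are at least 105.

5

With k values at 105 or above and the rest at least 1, the sum is at least 8 + 104k.
Since the sum is 539, we need 104k ≤ 531, i.e. k ≤ 5.
k = 5 is achieved by 5 values at 105 and 3 at 1, total 528; add 11 to one value (staying below 105) to reach 539.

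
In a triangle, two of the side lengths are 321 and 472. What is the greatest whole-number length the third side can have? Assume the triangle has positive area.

The third side must be less than 321 + 472 = 793.
The largest integer below 793 is 792.

792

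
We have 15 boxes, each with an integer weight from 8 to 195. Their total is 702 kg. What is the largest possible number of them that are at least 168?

3

Suppose k of them are at least 168. Those contribute at least 168 each and the other 15 − k at least 8 each.
So the total is at least 168k + 8(15 − k) = 120 + 160k. This must be ≤ 702, giving k ≤ 3.
k = 3 is achieved by 3 values at 168 and 12 at 8, total 600; add 102 to one value (staying below 168) to reach 702.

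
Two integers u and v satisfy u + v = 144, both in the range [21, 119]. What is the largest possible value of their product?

For a fixed sum, the product uv is largest when u and v are as close as possible.
Taking u = 72 and v = 72 (both in [21, 119]) gives uv = 5184.

5184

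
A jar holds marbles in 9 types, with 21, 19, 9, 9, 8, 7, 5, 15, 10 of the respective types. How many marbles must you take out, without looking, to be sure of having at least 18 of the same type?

98

In the worst case you take as many as possible of each type without reaching 18: 17 + 17 + 9 + 9 + 8 + 7 + 5 + 15 + 10 = 97.
The next one must give 18 of some type, so 97 + 1 = 98.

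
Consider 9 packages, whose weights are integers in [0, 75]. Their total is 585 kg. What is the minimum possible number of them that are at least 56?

Suppose at most 9 − j of them reach 56; then j values are ≤ 55 and the rest ≤ 75.
The total is then ≤ 55·j + 75·(9 − j) = 675 − 20j. For this to be ≥ 585 we need j ≤ 4, so at least 9 − 4 = 5 must reach 56.
Exactly 5 works: 5 values at 75 and 4 at 55 total 595; lower one of the high values by 10 (still ≥ 56) to hit 585.

5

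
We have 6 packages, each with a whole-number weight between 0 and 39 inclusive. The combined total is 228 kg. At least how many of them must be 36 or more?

5

Suppose at most 6 − j of them reach 36; then j values are ≤ 35 and the rest ≤ 39.
The total is then ≤ 35·j + 39·(6 − j) = 234 − 4j. For this to be ≥ 228 we need j ≤ 1, so at least 6 − 1 = 5 must reach 36.
Exactly 5 works: 5 values at 39 and 1 at 35 total 230; lower one of the high values by 2 (still ≥ 36) to hit 228.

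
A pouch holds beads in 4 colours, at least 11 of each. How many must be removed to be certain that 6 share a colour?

In the worst case you draw 5 of each of the 4 colours: 4 × 5 = 20.
One more forces 6 of some colour, so 20 + 1 = 21.

21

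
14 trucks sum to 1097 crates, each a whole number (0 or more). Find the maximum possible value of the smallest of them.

78

If every one of the 14 were at least 79, the total would be at least 14 × 79 = 1106 > 1097.
Achievable: 9 of them at 78 and 5 at 79 total 1097.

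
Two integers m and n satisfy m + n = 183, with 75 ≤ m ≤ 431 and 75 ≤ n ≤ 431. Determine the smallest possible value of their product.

mn = m(183 − m) is concave in m, so over [75, 108] it is minimized at an endpoint.
At the endpoint m = 75, n = 183 − 75 = 108, so mn = 75 × 108 = 8100.

8100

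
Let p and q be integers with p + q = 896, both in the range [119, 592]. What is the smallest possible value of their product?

179968

For a fixed sum, pq is smallest when p and q are as far apart as possible.
At the endpoint p = 304, q = 896 − 304 = 592, so pq = 304 × 592 = 179968.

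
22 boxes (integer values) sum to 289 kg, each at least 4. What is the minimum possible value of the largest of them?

14

The average is 289/22 > 13, so not all 22 can be 13 or less; the largest is ≥ 14.
Taking 19 copies of 13 and 3 copies of 14 gives exactly 289, so 14 is attained.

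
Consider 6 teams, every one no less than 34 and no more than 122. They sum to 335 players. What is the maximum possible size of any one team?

Maximizing one value means minimizing the remaining 5.
The other 5 contribute at least 5 × 34 = 170, leaving at most 335 − 170 = 165.
But each team is capped at 122, so the maximum is 122.
Achievable: one at 122 and the other 5 totalling 213, which fits since 5 × 34 ≤ 213 ≤ 5 × 122.

122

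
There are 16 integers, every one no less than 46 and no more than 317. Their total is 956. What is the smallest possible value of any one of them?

46

Minimizing one value means maximizing the remaining 15.
The other 15 can take up 15 × 317 = 4755 ≥ 956 − 46, so one integer can sit at its floor of 46.
Achievable: one at 46 and the other 15 totalling 910, which fits since 15 × 46 ≤ 910 ≤ 15 × 317.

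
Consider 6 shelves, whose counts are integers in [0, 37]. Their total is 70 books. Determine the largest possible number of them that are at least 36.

1

Suppose k of them are at least 36. Those contribute at least 36 each and the other 6 − k at least 0 each.
So the total is at least 36k + 0(6 − k) = 0 + 36k. This must be ≤ 70, giving k ≤ 1.
k = 1 is achieved by 1 value at 36 and 5 at 0, total 36; add 34 to one value (staying below 36) to reach 70.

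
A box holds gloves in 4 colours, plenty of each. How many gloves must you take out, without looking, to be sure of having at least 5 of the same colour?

17

In the worst case you draw 4 of each of the 4 colours: 4 × 4 = 16.
One more forces 5 of some colour, so 16 + 1 = 17.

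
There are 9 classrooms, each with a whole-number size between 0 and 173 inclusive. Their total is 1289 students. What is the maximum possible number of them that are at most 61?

Each value at 61 or below falls at least 173 − 61 = 112 short of the ceiling 173.
The ceiling total is 9 × 173 = 1557, and we need 1289, so at most ⌊(1557 − 1289)/112⌋ = 2 can be that low.
k = 2 is achieved by 2 values at 61 and 7 at 173, total 1333; lower one of the 173's by 44 (still > 61) to reach 1289.

2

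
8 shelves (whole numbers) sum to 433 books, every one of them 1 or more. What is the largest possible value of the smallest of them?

54

The 8 values sum to 433, so their minimum is at most ⌊433/8⌋ = 54.
Achievable: 7 of them at 54 and 1 at 55 total 433.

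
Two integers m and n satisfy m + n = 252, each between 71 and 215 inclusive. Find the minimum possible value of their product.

12851

For a fixed sum, mn is smallest when m and n are as far apart as possible.
The extreme feasible split is m = 71, n = 181, giving mn = 12851.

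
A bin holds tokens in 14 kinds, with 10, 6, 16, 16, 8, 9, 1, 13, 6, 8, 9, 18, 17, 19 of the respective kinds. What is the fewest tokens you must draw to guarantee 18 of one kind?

In the worst case you take as many as possible of each kind without reaching 18: 10 + 6 + 16 + 16 + 8 + 9 + 1 + 13 + 6 + 8 + 9 + 17 + 17 + 17 = 153.
The next one must give 18 of some kind, so 153 + 1 = 154.

154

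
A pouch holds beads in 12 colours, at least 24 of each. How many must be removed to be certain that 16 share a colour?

181

In the worst case you draw 15 of each of the 12 colours: 12 × 15 = 180.
One more forces 16 of some colour, so 180 + 1 = 181.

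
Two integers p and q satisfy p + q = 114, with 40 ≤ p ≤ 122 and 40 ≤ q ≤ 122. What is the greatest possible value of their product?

pq = p(114 − p) is maximized when p is as near 114/2 as the bounds allow.
Taking p = 57 and q = 57 (both in [40, 122]) gives pq = 3249.

3249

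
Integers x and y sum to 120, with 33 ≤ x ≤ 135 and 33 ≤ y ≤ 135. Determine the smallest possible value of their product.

Since x + y is fixed, pushing one of them to its bound minimizes the product.
At the endpoint x = 33, y = 120 − 33 = 87, so xy = 33 × 87 = 2871.

2871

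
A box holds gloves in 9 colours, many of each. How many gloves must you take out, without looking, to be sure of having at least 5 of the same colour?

In the worst case you draw 4 of each of the 9 colours: 9 × 4 = 36.
One more forces 5 of some colour, so 36 + 1 = 37.

37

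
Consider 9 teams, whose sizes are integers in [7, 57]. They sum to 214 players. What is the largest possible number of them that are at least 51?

3

If k of the values are ≥ 51, the total is ≥ 51k + 7(9 − k).
Setting 51k + 7(9 − k) ≤ 214 gives 44k ≤ 151, so k ≤ 3.
k = 3 is achieved by 3 values at 51 and 6 at 7, total 195; add 19 to one value (staying below 51) to reach 214.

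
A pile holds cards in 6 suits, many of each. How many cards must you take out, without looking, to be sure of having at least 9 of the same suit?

49

In the worst case you draw 8 of each of the 6 suits: 6 × 8 = 48.
One more forces 9 of some suit, so 48 + 1 = 49.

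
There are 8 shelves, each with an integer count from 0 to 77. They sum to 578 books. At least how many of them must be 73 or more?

1

If only k of them are at least 73, the other 8 − k are at most 72, so the total is at most k·77 + (8 − k)·72.
This must reach 578, so k·77 + (8 − k)·72 ≥ 578, giving k ≥ 1.
Exactly 1 works: 1 value at 77 and 7 at 72 total 581; lower one of the high values by 3 (still ≥ 73) to hit 578.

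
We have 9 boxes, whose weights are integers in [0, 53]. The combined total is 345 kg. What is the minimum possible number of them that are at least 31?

4

Each value short of 31 is at most 30, costing at least 53 − 30 = 23 against the maximum total of 477.
We can afford to lose at most 477 − 345 = 132, so at most ⌊132/23⌋ = 5 fall short, and at least 4 are ≥ 31.
Exactly 4 works: 4 values at 53 and 5 at 30 total 362; lower one of the high values by 17 (still ≥ 31) to hit 345.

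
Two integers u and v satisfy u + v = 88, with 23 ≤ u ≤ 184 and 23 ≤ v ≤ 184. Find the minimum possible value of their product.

1495

Since u + v is fixed, pushing one of them to its bound minimizes the product.
The extreme feasible split is u = 23, v = 65, giving uv = 1495.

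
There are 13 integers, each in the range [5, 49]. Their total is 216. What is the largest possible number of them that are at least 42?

With k values at 42 or above and the rest at least 5, the sum is at least 65 + 37k.
Since the sum is 216, we need 37k ≤ 151, i.e. k ≤ 4.
k = 4 is achieved by 4 values at 42 and 9 at 5, total 213; add 3 to one value (staying below 42) to reach 216.

4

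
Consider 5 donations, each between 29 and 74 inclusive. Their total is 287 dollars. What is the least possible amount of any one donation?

Minimizing one value means maximizing the remaining 4.
The other 4 can take up 4 × 74 = 296 ≥ 287 − 29, so one donation can sit at its floor of 29.
Achievable: one at 29 and the other 4 totalling 258, which fits since 4 × 29 ≤ 258 ≤ 4 × 74.

29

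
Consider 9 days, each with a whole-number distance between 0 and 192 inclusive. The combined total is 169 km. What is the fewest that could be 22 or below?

Each value above 22 is at least 23, contributing at least 23 − 0 = 23 above the floor 0.
The sum exceeds the floor total 0 by 169, so at most ⌊169/23⌋ = 7 exceed 22, and at least 2 are ≤ 22.
Exactly 2 works: 2 values at 0 and 7 at 23 total 161; raise one of the low values by 8 (still ≤ 22) to hit 169.

2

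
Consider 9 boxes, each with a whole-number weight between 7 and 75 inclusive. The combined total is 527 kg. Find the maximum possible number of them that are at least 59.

8

If k of the values are ≥ 59, the total is ≥ 59k + 7(9 − k).
Setting 59k + 7(9 − k) ≤ 527 gives 52k ≤ 464, so k ≤ 8.
k = 8 is achieved by 8 values at 59 and 1 at 7, total 479; add 48 to one value (staying below 59) to reach 527.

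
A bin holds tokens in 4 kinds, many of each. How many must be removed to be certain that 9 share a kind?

33

In the worst case you draw 8 of each of the 4 kinds: 4 × 8 = 32.
One more forces 9 of some kind, so 32 + 1 = 33.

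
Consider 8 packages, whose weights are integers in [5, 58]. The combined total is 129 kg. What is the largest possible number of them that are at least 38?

With k values at 38 or above and the rest at least 5, the sum is at least 40 + 33k.
Since the sum is 129, we need 33k ≤ 89, i.e. k ≤ 2.
k = 2 is achieved by 2 values at 38 and 6 at 5, total 106; add 23 to one value (staying below 38) to reach 129.

2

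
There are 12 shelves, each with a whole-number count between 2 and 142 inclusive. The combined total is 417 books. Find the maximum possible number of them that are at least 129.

3

Suppose k of them are at least 129. Those contribute at least 129 each and the other 12 − k at least 2 each.
So the total is at least 129k + 2(12 − k) = 24 + 127k. This must be ≤ 417, giving k ≤ 3.
k = 3 is achieved by 3 values at 129 and 9 at 2, total 405; add 12 to one value (staying below 129) to reach 417.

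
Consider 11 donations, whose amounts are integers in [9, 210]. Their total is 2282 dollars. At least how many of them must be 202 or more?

8

Suppose at most 11 − j of them reach 202; then j values are ≤ 201 and the rest ≤ 210.
The total is then ≤ 201·j + 210·(11 − j) = 2310 − 9j. For this to be ≥ 2282 we need j ≤ 3, so at least 11 − 3 = 8 must reach 202.
Exactly 8 works: 8 values at 210 and 3 at 201 total 2283; lower one of the high values by 1 (still ≥ 202) to hit 2282.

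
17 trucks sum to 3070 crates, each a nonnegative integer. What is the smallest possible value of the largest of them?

Some value must be at least ⌈3070/17⌉ = 181, since 17 × 180 = 3060 < 3070.
Equality holds with 10 values of 181 and 7 values of 180.

181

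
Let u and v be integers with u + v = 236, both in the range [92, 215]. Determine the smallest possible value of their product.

Since u + v is fixed, pushing one of them to its bound minimizes the product.
The extreme feasible split is u = 92, v = 144, giving uv = 13248.

13248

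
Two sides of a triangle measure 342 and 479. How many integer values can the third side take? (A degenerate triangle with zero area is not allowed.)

683

The triangle inequality gives |342 − 479| < c < 342 + 479, i.e. 137 < c < 821.
So c can be any integer from 138 to 820: 683 values.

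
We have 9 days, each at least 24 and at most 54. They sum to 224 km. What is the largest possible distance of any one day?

32

Maximizing one value means minimizing the remaining 8.
The other 8 contribute at least 8 × 24 = 192, leaving at most 224 − 192 = 32.
Since 32 ≤ 54, this is achievable: one at 32 and 8 at 24.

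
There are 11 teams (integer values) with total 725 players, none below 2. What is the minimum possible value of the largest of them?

66

The average is 725/11 > 65, so not all 11 can be 65 or less; the largest is ≥ 66.
Achievable: 10 of them at 66 and 1 at 65 total 725.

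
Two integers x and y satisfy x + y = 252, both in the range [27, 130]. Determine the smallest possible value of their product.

15860

Since x + y is fixed, pushing one of them to its bound minimizes the product.
The extreme feasible split is x = 122, y = 130, giving xy = 15860.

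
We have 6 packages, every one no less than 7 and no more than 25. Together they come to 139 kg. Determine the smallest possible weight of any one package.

To make one package as small as possible, make the other 5 as large as possible.
The other 5 contribute at most 5 × 25 = 125, leaving at least 139 − 125 = 14.
Since 14 ≥ 7, this is achievable: one at 14 and 5 at 25.

14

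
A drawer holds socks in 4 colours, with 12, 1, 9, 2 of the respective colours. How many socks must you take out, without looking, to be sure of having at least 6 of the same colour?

In the worst case you take as many as possible of each colour without reaching 6: 5 + 1 + 5 + 2 = 13.
The next one must give 6 of some colour, so 13 + 1 = 14.

14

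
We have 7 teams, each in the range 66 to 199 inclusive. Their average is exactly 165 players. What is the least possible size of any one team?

To make one team as small as possible, make the other 6 as large as possible.
The total is 7 × 165 = 1155.
The other 6 can take up 6 × 199 = 1194 ≥ 1155 − 66, so one team can sit at its floor of 66.
Achievable: one at 66 and the other 6 totalling 1089, which fits since 6 × 66 ≤ 1089 ≤ 6 × 199.

66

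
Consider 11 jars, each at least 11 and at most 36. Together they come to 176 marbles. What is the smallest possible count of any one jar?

11

To make one jar as small as possible, make the other 10 as large as possible.
The other 10 can take up 10 × 36 = 360 ≥ 176 − 11, so one jar can sit at its floor of 11.
Achievable: one at 11 and the other 10 totalling 165, which fits since 10 × 11 ≤ 165 ≤ 10 × 36.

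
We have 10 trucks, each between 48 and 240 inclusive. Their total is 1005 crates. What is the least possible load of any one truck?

Minimizing one value means maximizing the remaining 9.
The other 9 can take up 9 × 240 = 2160 ≥ 1005 − 48, so one truck can sit at its floor of 48.
Achievable: one at 48 and the other 9 totalling 957, which fits since 9 × 48 ≤ 957 ≤ 9 × 240.

48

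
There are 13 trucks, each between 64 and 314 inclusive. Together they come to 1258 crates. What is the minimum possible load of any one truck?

64

To make one truck as small as possible, make the other 12 as large as possible.
The other 12 can take up 12 × 314 = 3768 ≥ 1258 − 64, so one truck can sit at its floor of 64.
Achievable: one at 64 and the other 12 totalling 1194, which fits since 12 × 64 ≤ 1194 ≤ 12 × 314.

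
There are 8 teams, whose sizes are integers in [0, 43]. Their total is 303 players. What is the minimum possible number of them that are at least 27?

If only k of them are at least 27, the other 8 − k are at most 26, so the total is at most k·43 + (8 − k)·26.
This must reach 303, so k·43 + (8 − k)·26 ≥ 303, giving k ≥ 6.
Exactly 6 works: 6 values at 43 and 2 at 26 total 310; lower one of the high values by 7 (still ≥ 27) to hit 303.

6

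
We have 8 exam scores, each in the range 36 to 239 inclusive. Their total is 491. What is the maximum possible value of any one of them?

Maximizing one value means minimizing the remaining 7.
The other 7 contribute at least 7 × 36 = 252, leaving at most 491 − 252 = 239.
Since 239 ≤ 239, this is achievable: one at 239 and 7 at 36.

239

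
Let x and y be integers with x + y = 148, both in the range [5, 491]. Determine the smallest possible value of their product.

Since x + y is fixed, pushing one of them to its bound minimizes the product.
The extreme feasible split is x = 5, y = 143, giving xy = 715.

715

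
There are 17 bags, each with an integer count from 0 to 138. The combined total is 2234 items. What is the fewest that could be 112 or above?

13

Suppose at most 17 − j of them reach 112; then j values are ≤ 111 and the rest ≤ 138.
The total is then ≤ 111·j + 138·(17 − j) = 2346 − 27j. For this to be ≥ 2234 we need j ≤ 4, so at least 17 − 4 = 13 must reach 112.
Exactly 13 works: 13 values at 138 and 4 at 111 total 2238; lower one of the high values by 4 (still ≥ 112) to hit 2234.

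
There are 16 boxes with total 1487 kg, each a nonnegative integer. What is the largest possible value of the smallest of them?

If every one of the 16 were at least 93, the total would be at least 16 × 93 = 1488 > 1487.
Taking 1 copy of 92 and 15 copies of 93 gives exactly 1487, so 92 is attained.

92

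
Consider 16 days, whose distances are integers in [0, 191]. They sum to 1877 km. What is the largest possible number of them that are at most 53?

Suppose k of them are at most 53. Those contribute at most 53 each and the rest at most 191 each.
So the total is at most 53k + 191(16 − k) = 3056 − 138k. This must still be ≥ 1877, so k ≤ 8.
k = 8 is achieved by 8 values at 53 and 8 at 191, total 1952; lower one of the 191's by 75 (still > 53) to reach 1877.

8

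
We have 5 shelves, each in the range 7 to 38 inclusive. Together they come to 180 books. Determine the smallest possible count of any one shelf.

Minimizing one value means maximizing the remaining 4.
The other 4 contribute at most 4 × 38 = 152, leaving at least 180 − 152 = 28.
Since 28 ≥ 7, this is achievable: one at 28 and 4 at 38.

28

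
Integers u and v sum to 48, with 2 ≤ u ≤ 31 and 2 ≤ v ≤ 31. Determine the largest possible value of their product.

With u + v fixed, uv peaks when the two are closest together.
Taking u = 24 and v = 24 (both in [2, 31]) gives uv = 576.

576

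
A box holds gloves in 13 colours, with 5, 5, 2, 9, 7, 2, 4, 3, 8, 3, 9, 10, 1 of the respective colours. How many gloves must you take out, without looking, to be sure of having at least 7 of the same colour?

56

In the worst case you take as many as possible of each colour without reaching 7: 5 + 5 + 2 + 6 + 6 + 2 + 4 + 3 + 6 + 3 + 6 + 6 + 1 = 55.
The next one must give 7 of some colour, so 55 + 1 = 56.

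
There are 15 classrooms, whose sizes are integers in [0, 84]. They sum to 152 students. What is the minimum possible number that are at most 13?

5

Each value above 13 is at least 14, contributing at least 14 − 0 = 14 above the floor 0.
The sum exceeds the floor total 0 by 152, so at most ⌊152/14⌋ = 10 exceed 13, and at least 5 are ≤ 13.
Exactly 5 works: 5 values at 0 and 10 at 14 total 140; raise one of the low values by 12 (still ≤ 13) to hit 152.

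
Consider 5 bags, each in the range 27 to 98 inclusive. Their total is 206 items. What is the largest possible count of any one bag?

To make one bag as large as possible, make the other 4 as small as possible.
The other 4 contribute at least 4 × 27 = 108, leaving at most 206 − 108 = 98.
Since 98 ≤ 98, this is achievable: one at 98 and 4 at 27.

98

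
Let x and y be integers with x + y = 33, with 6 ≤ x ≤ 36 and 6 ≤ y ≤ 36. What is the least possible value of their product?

162

xy = x(33 − x) is concave in x, so over [6, 27] it is minimized at an endpoint.
The extreme feasible split is x = 6, y = 27, giving xy = 162.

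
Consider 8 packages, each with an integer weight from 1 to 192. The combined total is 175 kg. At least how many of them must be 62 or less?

If only k of them are at most 62, the other 8 − k are at least 63, so the total is at least (8 − k)·63 + k·1.
This is ≤ 175, so (8 − k)·63 + 1k ≤ 175, which gives k ≥ 6.
Exactly 6 works: 6 values at 1 and 2 at 63 total 132; raise one of the low values by 43 (still ≤ 62) to hit 175.

6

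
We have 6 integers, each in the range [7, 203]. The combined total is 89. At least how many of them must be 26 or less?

Each value above 26 is at least 27, contributing at least 27 − 7 = 20 above the floor 7.
The sum exceeds the floor total 42 by 47, so at most ⌊47/20⌋ = 2 exceed 26, and at least 4 are ≤ 26.
Exactly 4 works: 4 values at 7 and 2 at 27 total 82; raise one of the low values by 7 (still ≤ 26) to hit 89.

4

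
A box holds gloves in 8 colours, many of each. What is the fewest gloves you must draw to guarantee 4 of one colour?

25

In the worst case you draw 3 of each of the 8 colours: 8 × 3 = 24.
One more forces 4 of some colour, so 24 + 1 = 25.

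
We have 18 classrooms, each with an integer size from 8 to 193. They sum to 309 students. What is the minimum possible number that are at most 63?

Let j be the number exceeding 63. Then the total is ≥ 64·j + 8·(18 − j) = 144 + 56j.
So 56j ≤ 165 and j ≤ 2; hence at least 18 − 2 = 16 are ≤ 63.
Exactly 16 works: 16 values at 8 and 2 at 64 total 256; raise one of the low values by 53 (still ≤ 63) to hit 309.

16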